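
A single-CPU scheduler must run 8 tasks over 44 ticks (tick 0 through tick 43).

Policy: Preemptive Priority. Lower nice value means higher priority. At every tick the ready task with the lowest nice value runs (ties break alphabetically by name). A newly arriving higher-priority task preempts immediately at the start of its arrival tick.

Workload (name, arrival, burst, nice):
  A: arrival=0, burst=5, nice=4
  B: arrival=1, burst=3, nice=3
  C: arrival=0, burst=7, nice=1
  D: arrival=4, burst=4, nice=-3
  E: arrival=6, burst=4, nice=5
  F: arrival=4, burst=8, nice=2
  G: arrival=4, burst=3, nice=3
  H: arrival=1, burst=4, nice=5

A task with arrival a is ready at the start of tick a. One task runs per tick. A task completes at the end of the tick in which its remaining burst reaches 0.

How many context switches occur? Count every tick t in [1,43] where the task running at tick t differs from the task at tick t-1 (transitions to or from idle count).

context switches = 9

t=0: ready={A,C} → run C
t=1: ready={A,B,C,H} → run C
t=2: ready={A,B,C,H} → run C
t=3: ready={A,B,C,H} → run C
t=4: ready={A,B,C,D,F,G,H} → run D
t=5: ready={A,B,C,D,F,G,H} → run D
t=6: ready={A,B,C,D,E,F,G,H} → run D
t=7: ready={A,B,C,D,E,F,G,H} → run D
t=8: ready={A,B,C,E,F,G,H} → run C
t=9: ready={A,B,C,E,F,G,H} → run C
t=10: ready={A,B,C,E,F,G,H} → run C
t=11: ready={A,B,E,F,G,H} → run F
t=12: ready={A,B,E,F,G,H} → run F
t=13: ready={A,B,E,F,G,H} → run F
t=14: ready={A,B,E,F,G,H} → run F
t=15: ready={A,B,E,F,G,H} → run F
t=16: ready={A,B,E,F,G,H} → run F
t=17: ready={A,B,E,F,G,H} → run F
t=18: ready={A,B,E,F,G,H} → run F
t=19: ready={A,B,E,G,H} → run B
t=20: ready={A,B,E,G,H} → run B
t=21: ready={A,B,E,G,H} → run B
t=22: ready={A,E,G,H} → run G
t=23: ready={A,E,G,H} → run G
t=24: ready={A,E,G,H} → run G
t=25: ready={A,E,H} → run A
t=26: ready={A,E,H} → run A
t=27: ready={A,E,H} → run A
t=28: ready={A,E,H} → run A
t=29: ready={A,E,H} → run A
t=30: ready={E,H} → run E
t=31: ready={E,H} → run E
t=32: ready={E,H} → run E
t=33: ready={E,H} → run E
t=34: ready={H} → run H
t=35: ready={H} → run H
t=36: ready={H} → run H
t=37: ready={H} → run H
t=38: (idle)
t=39: (idle)
t=40: (idle)
t=41: (idle)
t=42: (idle)
t=43: (idle)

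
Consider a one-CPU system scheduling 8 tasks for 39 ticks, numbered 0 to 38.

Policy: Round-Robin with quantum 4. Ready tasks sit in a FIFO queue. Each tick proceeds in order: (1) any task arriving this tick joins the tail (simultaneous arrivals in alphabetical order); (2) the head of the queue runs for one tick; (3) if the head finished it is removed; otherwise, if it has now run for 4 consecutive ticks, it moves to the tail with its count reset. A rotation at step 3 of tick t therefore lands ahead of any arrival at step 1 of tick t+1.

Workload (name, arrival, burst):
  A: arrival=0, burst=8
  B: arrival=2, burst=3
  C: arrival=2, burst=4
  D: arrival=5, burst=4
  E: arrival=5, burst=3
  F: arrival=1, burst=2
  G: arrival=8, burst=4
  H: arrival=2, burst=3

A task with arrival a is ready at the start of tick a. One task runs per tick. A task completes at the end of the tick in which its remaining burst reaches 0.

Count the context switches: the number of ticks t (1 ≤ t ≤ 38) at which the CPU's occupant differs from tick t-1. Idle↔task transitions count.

t=0: queue=[A] q_used=0 → run A
t=1: queue=[A,F] q_used=1 → run A
t=2: queue=[A,F,B,C,H] q_used=2 → run A
t=3: queue=[A,F,B,C,H] q_used=3 → run A
t=4: queue=[F,B,C,H,A] q_used=0 → run F
t=5: queue=[F,B,C,H,A,D,E] q_used=1 → run F
t=6: queue=[B,C,H,A,D,E] q_used=0 → run B
t=7: queue=[B,C,H,A,D,E] q_used=1 → run B
t=8: queue=[B,C,H,A,D,E,G] q_used=2 → run B
t=9: queue=[C,H,A,D,E,G] q_used=0 → run C
t=10: queue=[C,H,A,D,E,G] q_used=1 → run C
t=11: queue=[C,H,A,D,E,G] q_used=2 → run C
t=12: queue=[C,H,A,D,E,G] q_used=3 → run C
t=13: queue=[H,A,D,E,G] q_used=0 → run H
t=14: queue=[H,A,D,E,G] q_used=1 → run H
t=15: queue=[H,A,D,E,G] q_used=2 → run H
t=16: queue=[A,D,E,G] q_used=0 → run A
t=17: queue=[A,D,E,G] q_used=1 → run A
t=18: queue=[A,D,E,G] q_used=2 → run A
t=19: queue=[A,D,E,G] q_used=3 → run A
t=20: queue=[D,E,G] q_used=0 → run D
t=21: queue=[D,E,G] q_used=1 → run D
t=22: queue=[D,E,G] q_used=2 → run D
t=23: queue=[D,E,G] q_used=3 → run D
t=24: queue=[E,G] q_used=0 → run E
t=25: queue=[E,G] q_used=1 → run E
t=26: queue=[E,G] q_used=2 → run E
t=27: queue=[G] q_used=0 → run G
t=28: queue=[G] q_used=1 → run G
t=29: queue=[G] q_used=2 → run G
t=30: queue=[G] q_used=3 → run G
t=31: (idle)
t=32: (idle)
t=33: (idle)
t=34: (idle)
t=35: (idle)
t=36: (idle)
t=37: (idle)
t=38: (idle)

context switches = 9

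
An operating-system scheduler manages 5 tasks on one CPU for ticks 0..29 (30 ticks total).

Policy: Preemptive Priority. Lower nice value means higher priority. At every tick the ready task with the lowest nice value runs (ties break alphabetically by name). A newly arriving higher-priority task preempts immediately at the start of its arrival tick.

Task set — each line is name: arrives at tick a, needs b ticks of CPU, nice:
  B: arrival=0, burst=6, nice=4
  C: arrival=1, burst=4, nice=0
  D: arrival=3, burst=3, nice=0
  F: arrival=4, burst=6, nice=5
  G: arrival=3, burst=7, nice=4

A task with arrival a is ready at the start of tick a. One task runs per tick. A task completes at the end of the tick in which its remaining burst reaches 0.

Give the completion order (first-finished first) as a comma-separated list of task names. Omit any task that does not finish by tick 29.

completion order = C, D, B, G, F

t=0: ready={B} → run B
t=1: ready={B,C} → run C
t=2: ready={B,C} → run C
t=3: ready={B,C,D,G} → run C
t=4: ready={B,C,D,F,G} → run C
t=5: ready={B,D,F,G} → run D
t=6: ready={B,D,F,G} → run D
t=7: ready={B,D,F,G} → run D
t=8: ready={B,F,G} → run B
t=9: ready={B,F,G} → run B
t=10: ready={B,F,G} → run B
t=11: ready={B,F,G} → run B
t=12: ready={B,F,G} → run B
t=13: ready={F,G} → run G
t=14: ready={F,G} → run G
t=15: ready={F,G} → run G
t=16: ready={F,G} → run G
t=17: ready={F,G} → run G
t=18: ready={F,G} → run G
t=19: ready={F,G} → run G
t=20: ready={F} → run F
t=21: ready={F} → run F
t=22: ready={F} → run F
t=23: ready={F} → run F
t=24: ready={F} → run F
t=25: ready={F} → run F
t=26: (idle)
t=27: (idle)
t=28: (idle)
t=29: (idle)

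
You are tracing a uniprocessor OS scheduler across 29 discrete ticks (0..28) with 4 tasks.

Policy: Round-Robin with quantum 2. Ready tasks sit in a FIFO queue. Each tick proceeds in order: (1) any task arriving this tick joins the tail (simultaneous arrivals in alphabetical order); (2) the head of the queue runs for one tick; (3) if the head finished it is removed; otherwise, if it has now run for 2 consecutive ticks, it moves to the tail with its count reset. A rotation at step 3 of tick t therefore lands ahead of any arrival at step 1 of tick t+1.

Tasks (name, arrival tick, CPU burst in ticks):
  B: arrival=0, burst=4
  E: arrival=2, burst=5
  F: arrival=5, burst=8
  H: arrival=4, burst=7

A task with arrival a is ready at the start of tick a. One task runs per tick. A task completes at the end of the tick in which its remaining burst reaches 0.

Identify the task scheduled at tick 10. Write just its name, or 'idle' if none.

running at tick 10 = E

t=0: queue=[B] q_used=0 → run B
t=1: queue=[B] q_used=1 → run B
t=2: queue=[B,E] q_used=0 → run B
t=3: queue=[B,E] q_used=1 → run B
t=4: queue=[E,H] q_used=0 → run E
t=5: queue=[E,H,F] q_used=1 → run E
t=6: queue=[H,F,E] q_used=0 → run H
t=7: queue=[H,F,E] q_used=1 → run H
t=8: queue=[F,E,H] q_used=0 → run F
t=9: queue=[F,E,H] q_used=1 → run F
t=10: queue=[E,H,F] q_used=0 → run E
t=11: queue=[E,H,F] q_used=1 → run E
t=12: queue=[H,F,E] q_used=0 → run H
t=13: queue=[H,F,E] q_used=1 → run H
t=14: queue=[F,E,H] q_used=0 → run F
t=15: queue=[F,E,H] q_used=1 → run F
t=16: queue=[E,H,F] q_used=0 → run E
t=17: queue=[H,F] q_used=0 → run H
t=18: queue=[H,F] q_used=1 → run H
t=19: queue=[F,H] q_used=0 → run F
t=20: queue=[F,H] q_used=1 → run F
t=21: queue=[H,F] q_used=0 → run H
t=22: queue=[F] q_used=0 → run F
t=23: queue=[F] q_used=1 → run F
t=24: (idle)
t=25: (idle)
t=26: (idle)
t=27: (idle)
t=28: (idle)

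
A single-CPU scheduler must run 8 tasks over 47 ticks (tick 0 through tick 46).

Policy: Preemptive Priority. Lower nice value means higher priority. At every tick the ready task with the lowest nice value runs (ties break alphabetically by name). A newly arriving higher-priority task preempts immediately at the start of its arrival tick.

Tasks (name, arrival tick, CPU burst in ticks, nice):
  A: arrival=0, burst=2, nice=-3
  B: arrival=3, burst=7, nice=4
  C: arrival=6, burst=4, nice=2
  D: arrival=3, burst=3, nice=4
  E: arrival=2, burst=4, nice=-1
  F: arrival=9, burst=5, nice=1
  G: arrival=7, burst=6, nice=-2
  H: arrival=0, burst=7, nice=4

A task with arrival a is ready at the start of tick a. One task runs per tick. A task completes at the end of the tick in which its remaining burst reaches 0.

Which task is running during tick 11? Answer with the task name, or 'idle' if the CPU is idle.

t=0: ready={A,H} → run A
t=1: ready={A,H} → run A
t=2: ready={E,H} → run E
t=3: ready={B,D,E,H} → run E
t=4: ready={B,D,E,H} → run E
t=5: ready={B,D,E,H} → run E
t=6: ready={B,C,D,H} → run C
t=7: ready={B,C,D,G,H} → run G
t=8: ready={B,C,D,G,H} → run G
t=9: ready={B,C,D,F,G,H} → run G
t=10: ready={B,C,D,F,G,H} → run G
t=11: ready={B,C,D,F,G,H} → run G
t=12: ready={B,C,D,F,G,H} → run G
t=13: ready={B,C,D,F,H} → run F
t=14: ready={B,C,D,F,H} → run F
t=15: ready={B,C,D,F,H} → run F
t=16: ready={B,C,D,F,H} → run F
t=17: ready={B,C,D,F,H} → run F
t=18: ready={B,C,D,H} → run C
t=19: ready={B,C,D,H} → run C
t=20: ready={B,C,D,H} → run C
t=21: ready={B,D,H} → run B
t=22: ready={B,D,H} → run B
t=23: ready={B,D,H} → run B
t=24: ready={B,D,H} → run B
t=25: ready={B,D,H} → run B
t=26: ready={B,D,H} → run B
t=27: ready={B,D,H} → run B
t=28: ready={D,H} → run D
t=29: ready={D,H} → run D
t=30: ready={D,H} → run D
t=31: ready={H} → run H
t=32: ready={H} → run H
t=33: ready={H} → run H
t=34: ready={H} → run H
t=35: ready={H} → run H
t=36: ready={H} → run H
t=37: ready={H} → run H
t=38: (idle)
t=39: (idle)
t=40: (idle)
t=41: (idle)
t=42: (idle)
t=43: (idle)
t=44: (idle)
t=45: (idle)
t=46: (idle)

running at tick 11 = G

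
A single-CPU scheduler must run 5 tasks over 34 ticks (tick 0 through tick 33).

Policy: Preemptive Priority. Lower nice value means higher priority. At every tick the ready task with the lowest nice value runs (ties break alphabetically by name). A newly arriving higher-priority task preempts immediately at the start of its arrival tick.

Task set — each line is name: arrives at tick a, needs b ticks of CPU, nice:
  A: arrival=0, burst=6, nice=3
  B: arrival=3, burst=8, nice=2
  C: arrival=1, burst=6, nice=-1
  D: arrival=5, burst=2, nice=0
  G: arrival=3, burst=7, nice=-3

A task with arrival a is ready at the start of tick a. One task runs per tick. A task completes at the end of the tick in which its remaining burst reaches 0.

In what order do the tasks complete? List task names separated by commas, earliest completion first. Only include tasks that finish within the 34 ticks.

completion order = G, C, D, B, A

t=0: ready={A} → run A
t=1: ready={A,C} → run C
t=2: ready={A,C} → run C
t=3: ready={A,B,C,G} → run G
t=4: ready={A,B,C,G} → run G
t=5: ready={A,B,C,D,G} → run G
t=6: ready={A,B,C,D,G} → run G
t=7: ready={A,B,C,D,G} → run G
t=8: ready={A,B,C,D,G} → run G
t=9: ready={A,B,C,D,G} → run G
t=10: ready={A,B,C,D} → run C
t=11: ready={A,B,C,D} → run C
t=12: ready={A,B,C,D} → run C
t=13: ready={A,B,C,D} → run C
t=14: ready={A,B,D} → run D
t=15: ready={A,B,D} → run D
t=16: ready={A,B} → run B
t=17: ready={A,B} → run B
t=18: ready={A,B} → run B
t=19: ready={A,B} → run B
t=20: ready={A,B} → run B
t=21: ready={A,B} → run B
t=22: ready={A,B} → run B
t=23: ready={A,B} → run B
t=24: ready={A} → run A
t=25: ready={A} → run A
t=26: ready={A} → run A
t=27: ready={A} → run A
t=28: ready={A} → run A
t=29: (idle)
t=30: (idle)
t=31: (idle)
t=32: (idle)
t=33: (idle)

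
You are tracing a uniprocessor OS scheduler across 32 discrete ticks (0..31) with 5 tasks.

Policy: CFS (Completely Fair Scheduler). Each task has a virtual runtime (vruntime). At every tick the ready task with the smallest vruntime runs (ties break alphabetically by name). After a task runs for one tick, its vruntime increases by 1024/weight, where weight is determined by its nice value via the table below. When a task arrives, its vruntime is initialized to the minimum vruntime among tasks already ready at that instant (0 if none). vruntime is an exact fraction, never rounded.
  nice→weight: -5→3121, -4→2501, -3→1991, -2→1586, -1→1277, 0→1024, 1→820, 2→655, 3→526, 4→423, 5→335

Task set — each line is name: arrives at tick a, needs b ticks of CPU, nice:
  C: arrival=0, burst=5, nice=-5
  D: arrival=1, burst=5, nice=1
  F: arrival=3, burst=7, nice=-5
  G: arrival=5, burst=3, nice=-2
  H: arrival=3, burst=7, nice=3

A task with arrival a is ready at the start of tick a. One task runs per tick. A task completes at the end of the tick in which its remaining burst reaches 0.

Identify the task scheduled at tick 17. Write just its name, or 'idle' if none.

running at tick 17 = H

t=0: vr[C=0] → run C
t=1: vr[C=1024/3121 D=1024/3121] → run C
t=2: vr[C=2048/3121 D=1024/3121] → run D
t=3: vr[C=2048/3121 D=1008896/639805 F=2048/3121 H=2048/3121] → run C
t=4: vr[C=3072/3121 D=1008896/639805 F=2048/3121 H=2048/3121] → run F
t=5: vr[C=3072/3121 D=1008896/639805 F=3072/3121 G=2048/3121 H=2048/3121] → run G
t=6: vr[C=3072/3121 D=1008896/639805 F=3072/3121 G=3222016/2474953 H=2048/3121] → run H
t=7: vr[C=3072/3121 D=1008896/639805 F=3072/3121 G=3222016/2474953 H=2136576/820823] → run C
t=8: vr[C=4096/3121 D=1008896/639805 F=3072/3121 G=3222016/2474953 H=2136576/820823] → run F
t=9: vr[C=4096/3121 D=1008896/639805 F=4096/3121 G=3222016/2474953 H=2136576/820823] → run G
t=10: vr[C=4096/3121 D=1008896/639805 F=4096/3121 G=4819968/2474953 H=2136576/820823] → run C
t=11: vr[D=1008896/639805 F=4096/3121 G=4819968/2474953 H=2136576/820823] → run F
t=12: vr[D=1008896/639805 F=5120/3121 G=4819968/2474953 H=2136576/820823] → run D
t=13: vr[D=1807872/639805 F=5120/3121 G=4819968/2474953 H=2136576/820823] → run F
t=14: vr[D=1807872/639805 F=6144/3121 G=4819968/2474953 H=2136576/820823] → run G
t=15: vr[D=1807872/639805 F=6144/3121 H=2136576/820823] → run F
t=16: vr[D=1807872/639805 F=7168/3121 H=2136576/820823] → run F
t=17: vr[D=1807872/639805 F=8192/3121 H=2136576/820823] → run H
t=18: vr[D=1807872/639805 F=8192/3121 H=3734528/820823] → run F
t=19: vr[D=1807872/639805 H=3734528/820823] → run D
t=20: vr[D=2606848/639805 H=3734528/820823] → run D
t=21: vr[D=3405824/639805 H=3734528/820823] → run H
t=22: vr[D=3405824/639805 H=5332480/820823] → run D
t=23: vr[H=5332480/820823] → run H
t=24: vr[H=6930432/820823] → run H
t=25: vr[H=8528384/820823] → run H
t=26: vr[H=10126336/820823] → run H
t=27: (idle)
t=28: (idle)
t=29: (idle)
t=30: (idle)
t=31: (idle)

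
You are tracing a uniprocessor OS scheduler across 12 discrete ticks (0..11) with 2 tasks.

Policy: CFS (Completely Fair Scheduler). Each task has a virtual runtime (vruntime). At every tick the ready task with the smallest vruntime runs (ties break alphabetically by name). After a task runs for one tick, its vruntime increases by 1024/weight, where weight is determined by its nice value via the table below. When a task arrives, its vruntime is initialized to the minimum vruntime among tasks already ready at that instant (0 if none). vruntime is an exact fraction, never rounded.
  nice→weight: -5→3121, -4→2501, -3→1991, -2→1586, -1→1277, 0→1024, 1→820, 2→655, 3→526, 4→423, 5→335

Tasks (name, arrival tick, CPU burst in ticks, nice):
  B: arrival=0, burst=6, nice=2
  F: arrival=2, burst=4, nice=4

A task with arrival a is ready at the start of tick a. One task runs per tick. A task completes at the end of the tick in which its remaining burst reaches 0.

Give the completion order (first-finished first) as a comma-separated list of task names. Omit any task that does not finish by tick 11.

completion order = B, F

t=0: vr[B=0] → run B
t=1: vr[B=1024/655] → run B
t=2: vr[B=2048/655 F=2048/655] → run B
t=3: vr[B=3072/655 F=2048/655] → run F
t=4: vr[B=3072/655 F=1537024/277065] → run B
t=5: vr[B=4096/655 F=1537024/277065] → run F
t=6: vr[B=4096/655 F=2207744/277065] → run B
t=7: vr[B=1024/131 F=2207744/277065] → run B
t=8: vr[F=2207744/277065] → run F
t=9: vr[F=959488/92355] → run F
t=10: (idle)
t=11: (idle)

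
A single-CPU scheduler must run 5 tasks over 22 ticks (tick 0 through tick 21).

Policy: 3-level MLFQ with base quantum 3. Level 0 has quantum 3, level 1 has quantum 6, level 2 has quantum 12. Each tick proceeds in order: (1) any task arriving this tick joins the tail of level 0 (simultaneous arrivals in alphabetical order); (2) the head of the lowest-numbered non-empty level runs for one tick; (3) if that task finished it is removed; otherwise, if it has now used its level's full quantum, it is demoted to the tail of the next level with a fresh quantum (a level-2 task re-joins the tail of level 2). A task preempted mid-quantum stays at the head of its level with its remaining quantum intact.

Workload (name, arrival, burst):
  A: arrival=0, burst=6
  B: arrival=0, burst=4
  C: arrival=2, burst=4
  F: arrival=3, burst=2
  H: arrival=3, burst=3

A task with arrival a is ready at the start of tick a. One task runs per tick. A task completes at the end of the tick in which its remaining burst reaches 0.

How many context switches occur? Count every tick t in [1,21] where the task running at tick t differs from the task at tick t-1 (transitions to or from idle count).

context switches = 8

t=0: L0/L1/L2 = AB/-/- → run A
t=1: L0/L1/L2 = AB/-/- → run A
t=2: L0/L1/L2 = ABC/-/- → run A
t=3: L0/L1/L2 = BCFH/A/- → run B
t=4: L0/L1/L2 = BCFH/A/- → run B
t=5: L0/L1/L2 = BCFH/A/- → run B
t=6: L0/L1/L2 = CFH/AB/- → run C
t=7: L0/L1/L2 = CFH/AB/- → run C
t=8: L0/L1/L2 = CFH/AB/- → run C
t=9: L0/L1/L2 = FH/ABC/- → run F
t=10: L0/L1/L2 = FH/ABC/- → run F
t=11: L0/L1/L2 = H/ABC/- → run H
t=12: L0/L1/L2 = H/ABC/- → run H
t=13: L0/L1/L2 = H/ABC/- → run H
t=14: L0/L1/L2 = -/ABC/- → run A
t=15: L0/L1/L2 = -/ABC/- → run A
t=16: L0/L1/L2 = -/ABC/- → run A
t=17: L0/L1/L2 = -/BC/- → run B
t=18: L0/L1/L2 = -/C/- → run C
t=19: (idle)
t=20: (idle)
t=21: (idle)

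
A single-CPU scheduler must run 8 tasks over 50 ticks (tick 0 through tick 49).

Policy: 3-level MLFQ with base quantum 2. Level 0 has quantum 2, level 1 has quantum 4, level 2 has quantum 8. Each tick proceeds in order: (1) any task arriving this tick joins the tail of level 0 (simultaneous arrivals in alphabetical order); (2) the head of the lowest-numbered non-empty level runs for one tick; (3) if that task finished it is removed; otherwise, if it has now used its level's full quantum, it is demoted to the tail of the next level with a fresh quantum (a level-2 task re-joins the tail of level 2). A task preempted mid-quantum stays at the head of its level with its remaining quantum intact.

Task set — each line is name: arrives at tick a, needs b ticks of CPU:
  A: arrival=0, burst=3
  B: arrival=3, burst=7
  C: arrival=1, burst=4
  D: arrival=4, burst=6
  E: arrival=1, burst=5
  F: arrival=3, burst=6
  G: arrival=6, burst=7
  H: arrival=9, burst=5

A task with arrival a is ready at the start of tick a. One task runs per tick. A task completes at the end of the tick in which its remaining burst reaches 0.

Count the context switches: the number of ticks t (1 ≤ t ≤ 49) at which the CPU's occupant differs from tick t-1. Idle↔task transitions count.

context switches = 18

t=0: L0/L1/L2 = A/-/- → run A
t=1: L0/L1/L2 = ACE/-/- → run A
t=2: L0/L1/L2 = CE/A/- → run C
t=3: L0/L1/L2 = CEBF/A/- → run C
t=4: L0/L1/L2 = EBFD/AC/- → run E
t=5: L0/L1/L2 = EBFD/AC/- → run E
t=6: L0/L1/L2 = BFDG/ACE/- → run B
t=7: L0/L1/L2 = BFDG/ACE/- → run B
t=8: L0/L1/L2 = FDG/ACEB/- → run F
t=9: L0/L1/L2 = FDGH/ACEB/- → run F
t=10: L0/L1/L2 = DGH/ACEBF/- → run D
t=11: L0/L1/L2 = DGH/ACEBF/- → run D
t=12: L0/L1/L2 = GH/ACEBFD/- → run G
t=13: L0/L1/L2 = GH/ACEBFD/- → run G
t=14: L0/L1/L2 = H/ACEBFDG/- → run H
t=15: L0/L1/L2 = H/ACEBFDG/- → run H
t=16: L0/L1/L2 = -/ACEBFDGH/- → run A
t=17: L0/L1/L2 = -/CEBFDGH/- → run C
t=18: L0/L1/L2 = -/CEBFDGH/- → run C
t=19: L0/L1/L2 = -/EBFDGH/- → run E
t=20: L0/L1/L2 = -/EBFDGH/- → run E
t=21: L0/L1/L2 = -/EBFDGH/- → run E
t=22: L0/L1/L2 = -/BFDGH/- → run B
t=23: L0/L1/L2 = -/BFDGH/- → run B
t=24: L0/L1/L2 = -/BFDGH/- → run B
t=25: L0/L1/L2 = -/BFDGH/- → run B
t=26: L0/L1/L2 = -/FDGH/B → run F
t=27: L0/L1/L2 = -/FDGH/B → run F
t=28: L0/L1/L2 = -/FDGH/B → run F
t=29: L0/L1/L2 = -/FDGH/B → run F
t=30: L0/L1/L2 = -/DGH/B → run D
t=31: L0/L1/L2 = -/DGH/B → run D
t=32: L0/L1/L2 = -/DGH/B → run D
t=33: L0/L1/L2 = -/DGH/B → run D
t=34: L0/L1/L2 = -/GH/B → run G
t=35: L0/L1/L2 = -/GH/B → run G
t=36: L0/L1/L2 = -/GH/B → run G
t=37: L0/L1/L2 = -/GH/B → run G
t=38: L0/L1/L2 = -/H/BG → run H
t=39: L0/L1/L2 = -/H/BG → run H
t=40: L0/L1/L2 = -/H/BG → run H
t=41: L0/L1/L2 = -/-/BG → run B
t=42: L0/L1/L2 = -/-/G → run G
t=43: (idle)
t=44: (idle)
t=45: (idle)
t=46: (idle)
t=47: (idle)
t=48: (idle)
t=49: (idle)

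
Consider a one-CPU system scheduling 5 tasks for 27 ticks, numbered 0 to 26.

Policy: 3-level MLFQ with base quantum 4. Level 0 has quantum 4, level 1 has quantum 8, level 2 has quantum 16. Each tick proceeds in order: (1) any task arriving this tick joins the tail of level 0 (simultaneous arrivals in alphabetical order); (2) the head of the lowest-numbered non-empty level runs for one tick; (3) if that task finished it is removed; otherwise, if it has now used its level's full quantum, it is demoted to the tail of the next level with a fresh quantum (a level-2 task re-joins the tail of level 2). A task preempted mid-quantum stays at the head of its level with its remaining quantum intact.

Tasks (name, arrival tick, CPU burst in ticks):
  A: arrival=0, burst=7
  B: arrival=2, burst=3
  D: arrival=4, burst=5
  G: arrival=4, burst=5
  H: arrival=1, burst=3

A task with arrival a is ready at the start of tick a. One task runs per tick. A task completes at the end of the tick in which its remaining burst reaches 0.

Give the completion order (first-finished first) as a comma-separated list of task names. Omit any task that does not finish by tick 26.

t=0: L0/L1/L2 = A/-/- → run A
t=1: L0/L1/L2 = AH/-/- → run A
t=2: L0/L1/L2 = AHB/-/- → run A
t=3: L0/L1/L2 = AHB/-/- → run A
t=4: L0/L1/L2 = HBDG/A/- → run H
t=5: L0/L1/L2 = HBDG/A/- → run H
t=6: L0/L1/L2 = HBDG/A/- → run H
t=7: L0/L1/L2 = BDG/A/- → run B
t=8: L0/L1/L2 = BDG/A/- → run B
t=9: L0/L1/L2 = BDG/A/- → run B
t=10: L0/L1/L2 = DG/A/- → run D
t=11: L0/L1/L2 = DG/A/- → run D
t=12: L0/L1/L2 = DG/A/- → run D
t=13: L0/L1/L2 = DG/A/- → run D
t=14: L0/L1/L2 = G/AD/- → run G
t=15: L0/L1/L2 = G/AD/- → run G
t=16: L0/L1/L2 = G/AD/- → run G
t=17: L0/L1/L2 = G/AD/- → run G
t=18: L0/L1/L2 = -/ADG/- → run A
t=19: L0/L1/L2 = -/ADG/- → run A
t=20: L0/L1/L2 = -/ADG/- → run A
t=21: L0/L1/L2 = -/DG/- → run D
t=22: L0/L1/L2 = -/G/- → run G
t=23: (idle)
t=24: (idle)
t=25: (idle)
t=26: (idle)

completion order = H, B, A, D, G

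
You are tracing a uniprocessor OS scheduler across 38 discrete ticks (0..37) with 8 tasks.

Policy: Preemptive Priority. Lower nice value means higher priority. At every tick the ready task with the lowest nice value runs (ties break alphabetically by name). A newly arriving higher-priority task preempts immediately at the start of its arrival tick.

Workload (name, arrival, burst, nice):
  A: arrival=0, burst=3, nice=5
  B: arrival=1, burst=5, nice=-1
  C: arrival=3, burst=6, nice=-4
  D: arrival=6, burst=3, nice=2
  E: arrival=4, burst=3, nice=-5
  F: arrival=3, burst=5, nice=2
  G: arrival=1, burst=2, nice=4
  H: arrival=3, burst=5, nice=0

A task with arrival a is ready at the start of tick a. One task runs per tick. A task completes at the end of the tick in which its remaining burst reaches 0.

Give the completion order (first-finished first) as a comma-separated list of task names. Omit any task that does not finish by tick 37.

completion order = E, C, B, H, D, F, G, A

t=0: ready={A} → run A
t=1: ready={A,B,G} → run B
t=2: ready={A,B,G} → run B
t=3: ready={A,B,C,F,G,H} → run C
t=4: ready={A,B,C,E,F,G,H} → run E
t=5: ready={A,B,C,E,F,G,H} → run E
t=6: ready={A,B,C,D,E,F,G,H} → run E
t=7: ready={A,B,C,D,F,G,H} → run C
t=8: ready={A,B,C,D,F,G,H} → run C
t=9: ready={A,B,C,D,F,G,H} → run C
t=10: ready={A,B,C,D,F,G,H} → run C
t=11: ready={A,B,C,D,F,G,H} → run C
t=12: ready={A,B,D,F,G,H} → run B
t=13: ready={A,B,D,F,G,H} → run B
t=14: ready={A,B,D,F,G,H} → run B
t=15: ready={A,D,F,G,H} → run H
t=16: ready={A,D,F,G,H} → run H
t=17: ready={A,D,F,G,H} → run H
t=18: ready={A,D,F,G,H} → run H
t=19: ready={A,D,F,G,H} → run H
t=20: ready={A,D,F,G} → run D
t=21: ready={A,D,F,G} → run D
t=22: ready={A,D,F,G} → run D
t=23: ready={A,F,G} → run F
t=24: ready={A,F,G} → run F
t=25: ready={A,F,G} → run F
t=26: ready={A,F,G} → run F
t=27: ready={A,F,G} → run F
t=28: ready={A,G} → run G
t=29: ready={A,G} → run G
t=30: ready={A} → run A
t=31: ready={A} → run A
t=32: (idle)
t=33: (idle)
t=34: (idle)
t=35: (idle)
t=36: (idle)
t=37: (idle)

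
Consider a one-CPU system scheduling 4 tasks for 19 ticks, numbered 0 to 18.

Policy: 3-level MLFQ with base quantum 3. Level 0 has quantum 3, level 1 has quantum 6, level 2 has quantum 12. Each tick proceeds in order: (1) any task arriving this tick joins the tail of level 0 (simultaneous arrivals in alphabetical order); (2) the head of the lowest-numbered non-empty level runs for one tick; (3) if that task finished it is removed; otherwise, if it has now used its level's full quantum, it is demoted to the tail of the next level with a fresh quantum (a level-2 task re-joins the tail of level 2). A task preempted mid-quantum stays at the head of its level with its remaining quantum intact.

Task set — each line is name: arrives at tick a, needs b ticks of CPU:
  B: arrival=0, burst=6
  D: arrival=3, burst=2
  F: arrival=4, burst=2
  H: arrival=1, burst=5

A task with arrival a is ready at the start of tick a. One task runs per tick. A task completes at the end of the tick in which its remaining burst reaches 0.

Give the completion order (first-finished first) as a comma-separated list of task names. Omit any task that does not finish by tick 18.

completion order = D, F, B, H

t=0: L0/L1/L2 = B/-/- → run B
t=1: L0/L1/L2 = BH/-/- → run B
t=2: L0/L1/L2 = BH/-/- → run B
t=3: L0/L1/L2 = HD/B/- → run H
t=4: L0/L1/L2 = HDF/B/- → run H
t=5: L0/L1/L2 = HDF/B/- → run H
t=6: L0/L1/L2 = DF/BH/- → run D
t=7: L0/L1/L2 = DF/BH/- → run D
t=8: L0/L1/L2 = F/BH/- → run F
t=9: L0/L1/L2 = F/BH/- → run F
t=10: L0/L1/L2 = -/BH/- → run B
t=11: L0/L1/L2 = -/BH/- → run B
t=12: L0/L1/L2 = -/BH/- → run B
t=13: L0/L1/L2 = -/H/- → run H
t=14: L0/L1/L2 = -/H/- → run H
t=15: (idle)
t=16: (idle)
t=17: (idle)
t=18: (idle)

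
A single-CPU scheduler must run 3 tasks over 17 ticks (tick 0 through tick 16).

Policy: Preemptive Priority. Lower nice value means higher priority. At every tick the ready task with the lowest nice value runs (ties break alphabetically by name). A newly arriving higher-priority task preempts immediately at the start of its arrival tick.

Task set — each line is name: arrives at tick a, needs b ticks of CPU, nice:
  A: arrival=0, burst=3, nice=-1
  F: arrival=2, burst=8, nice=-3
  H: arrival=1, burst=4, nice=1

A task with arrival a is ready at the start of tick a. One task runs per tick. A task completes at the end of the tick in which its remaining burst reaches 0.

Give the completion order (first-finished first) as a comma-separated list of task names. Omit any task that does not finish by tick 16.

t=0: ready={A} → run A
t=1: ready={A,H} → run A
t=2: ready={A,F,H} → run F
t=3: ready={A,F,H} → run F
t=4: ready={A,F,H} → run F
t=5: ready={A,F,H} → run F
t=6: ready={A,F,H} → run F
t=7: ready={A,F,H} → run F
t=8: ready={A,F,H} → run F
t=9: ready={A,F,H} → run F
t=10: ready={A,H} → run A
t=11: ready={H} → run H
t=12: ready={H} → run H
t=13: ready={H} → run H
t=14: ready={H} → run H
t=15: (idle)
t=16: (idle)

completion order = F, A, H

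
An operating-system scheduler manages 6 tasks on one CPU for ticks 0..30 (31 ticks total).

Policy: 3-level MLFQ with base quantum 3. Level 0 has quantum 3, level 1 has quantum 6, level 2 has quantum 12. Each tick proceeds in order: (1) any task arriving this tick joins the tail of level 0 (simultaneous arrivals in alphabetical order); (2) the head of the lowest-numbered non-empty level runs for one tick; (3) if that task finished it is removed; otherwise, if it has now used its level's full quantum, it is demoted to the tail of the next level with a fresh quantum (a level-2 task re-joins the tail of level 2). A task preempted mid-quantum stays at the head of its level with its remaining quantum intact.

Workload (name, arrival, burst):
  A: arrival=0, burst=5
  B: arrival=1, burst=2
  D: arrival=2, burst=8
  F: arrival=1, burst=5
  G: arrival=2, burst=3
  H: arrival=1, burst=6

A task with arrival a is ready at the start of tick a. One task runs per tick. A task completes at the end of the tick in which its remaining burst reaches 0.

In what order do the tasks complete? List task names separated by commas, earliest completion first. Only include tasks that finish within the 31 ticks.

t=0: L0/L1/L2 = A/-/- → run A
t=1: L0/L1/L2 = ABFH/-/- → run A
t=2: L0/L1/L2 = ABFHDG/-/- → run A
t=3: L0/L1/L2 = BFHDG/A/- → run B
t=4: L0/L1/L2 = BFHDG/A/- → run B
t=5: L0/L1/L2 = FHDG/A/- → run F
t=6: L0/L1/L2 = FHDG/A/- → run F
t=7: L0/L1/L2 = FHDG/A/- → run F
t=8: L0/L1/L2 = HDG/AF/- → run H
t=9: L0/L1/L2 = HDG/AF/- → run H
t=10: L0/L1/L2 = HDG/AF/- → run H
t=11: L0/L1/L2 = DG/AFH/- → run D
t=12: L0/L1/L2 = DG/AFH/- → run D
t=13: L0/L1/L2 = DG/AFH/- → run D
t=14: L0/L1/L2 = G/AFHD/- → run G
t=15: L0/L1/L2 = G/AFHD/- → run G
t=16: L0/L1/L2 = G/AFHD/- → run G
t=17: L0/L1/L2 = -/AFHD/- → run A
t=18: L0/L1/L2 = -/AFHD/- → run A
t=19: L0/L1/L2 = -/FHD/- → run F
t=20: L0/L1/L2 = -/FHD/- → run F
t=21: L0/L1/L2 = -/HD/- → run H
t=22: L0/L1/L2 = -/HD/- → run H
t=23: L0/L1/L2 = -/HD/- → run H
t=24: L0/L1/L2 = -/D/- → run D
t=25: L0/L1/L2 = -/D/- → run D
t=26: L0/L1/L2 = -/D/- → run D
t=27: L0/L1/L2 = -/D/- → run D
t=28: L0/L1/L2 = -/D/- → run D
t=29: (idle)
t=30: (idle)

completion order = B, G, A, F, H, D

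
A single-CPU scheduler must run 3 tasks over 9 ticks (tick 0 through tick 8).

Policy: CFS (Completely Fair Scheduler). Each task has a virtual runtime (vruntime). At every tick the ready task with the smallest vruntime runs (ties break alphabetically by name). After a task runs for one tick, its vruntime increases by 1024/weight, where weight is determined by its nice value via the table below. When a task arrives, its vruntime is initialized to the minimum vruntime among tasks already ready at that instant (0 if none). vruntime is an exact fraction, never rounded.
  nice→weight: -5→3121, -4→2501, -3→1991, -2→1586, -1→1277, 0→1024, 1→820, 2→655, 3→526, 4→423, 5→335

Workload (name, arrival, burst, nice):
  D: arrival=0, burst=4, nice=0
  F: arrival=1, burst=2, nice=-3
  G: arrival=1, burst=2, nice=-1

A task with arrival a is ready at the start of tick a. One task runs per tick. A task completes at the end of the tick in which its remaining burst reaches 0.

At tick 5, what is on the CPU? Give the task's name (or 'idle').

t=0: vr[D=0] → run D
t=1: vr[D=1 F=1 G=1] → run D
t=2: vr[D=2 F=1 G=1] → run F
t=3: vr[D=2 F=3015/1991 G=1] → run G
t=4: vr[D=2 F=3015/1991 G=2301/1277] → run F
t=5: vr[D=2 G=2301/1277] → run G
t=6: vr[D=2] → run D
t=7: vr[D=3] → run D
t=8: (idle)

running at tick 5 = G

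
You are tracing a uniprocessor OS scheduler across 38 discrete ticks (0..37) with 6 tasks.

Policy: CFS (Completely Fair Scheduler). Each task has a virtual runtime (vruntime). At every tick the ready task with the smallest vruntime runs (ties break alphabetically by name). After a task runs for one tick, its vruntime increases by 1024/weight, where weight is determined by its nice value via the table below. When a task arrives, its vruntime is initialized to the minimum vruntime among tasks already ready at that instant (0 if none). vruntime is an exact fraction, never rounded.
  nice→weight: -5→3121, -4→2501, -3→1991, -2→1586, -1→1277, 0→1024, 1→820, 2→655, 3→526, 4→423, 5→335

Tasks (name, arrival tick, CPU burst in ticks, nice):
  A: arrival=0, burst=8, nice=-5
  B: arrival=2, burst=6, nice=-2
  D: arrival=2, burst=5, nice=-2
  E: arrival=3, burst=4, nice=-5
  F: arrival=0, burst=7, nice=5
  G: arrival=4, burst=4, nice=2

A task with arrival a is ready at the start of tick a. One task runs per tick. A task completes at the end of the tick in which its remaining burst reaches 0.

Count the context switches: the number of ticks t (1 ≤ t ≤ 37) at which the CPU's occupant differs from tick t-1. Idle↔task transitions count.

context switches = 30

t=0: vr[A=0 F=0] → run A
t=1: vr[A=1024/3121 F=0] → run F
t=2: vr[A=1024/3121 B=1024/3121 D=1024/3121 F=1024/335] → run A
t=3: vr[A=2048/3121 B=1024/3121 D=1024/3121 E=1024/3121 F=1024/335] → run B
t=4: vr[A=2048/3121 B=2409984/2474953 D=1024/3121 E=1024/3121 F=1024/335 G=1024/3121] → run D
t=5: vr[A=2048/3121 B=2409984/2474953 D=2409984/2474953 E=1024/3121 F=1024/335 G=1024/3121] → run E
t=6: vr[A=2048/3121 B=2409984/2474953 D=2409984/2474953 E=2048/3121 F=1024/335 G=1024/3121] → run G
t=7: vr[A=2048/3121 B=2409984/2474953 D=2409984/2474953 E=2048/3121 F=1024/335 G=3866624/2044255] → run A
t=8: vr[A=3072/3121 B=2409984/2474953 D=2409984/2474953 E=2048/3121 F=1024/335 G=3866624/2044255] → run E
t=9: vr[A=3072/3121 B=2409984/2474953 D=2409984/2474953 E=3072/3121 F=1024/335 G=3866624/2044255] → run B
t=10: vr[A=3072/3121 B=4007936/2474953 D=2409984/2474953 E=3072/3121 F=1024/335 G=3866624/2044255] → run D
t=11: vr[A=3072/3121 B=4007936/2474953 D=4007936/2474953 E=3072/3121 F=1024/335 G=3866624/2044255] → run A
t=12: vr[A=4096/3121 B=4007936/2474953 D=4007936/2474953 E=3072/3121 F=1024/335 G=3866624/2044255] → run E
t=13: vr[A=4096/3121 B=4007936/2474953 D=4007936/2474953 E=4096/3121 F=1024/335 G=3866624/2044255] → run A
t=14: vr[A=5120/3121 B=4007936/2474953 D=4007936/2474953 E=4096/3121 F=1024/335 G=3866624/2044255] → run E
t=15: vr[A=5120/3121 B=4007936/2474953 D=4007936/2474953 F=1024/335 G=3866624/2044255] → run B
t=16: vr[A=5120/3121 B=5605888/2474953 D=4007936/2474953 F=1024/335 G=3866624/2044255] → run D
t=17: vr[A=5120/3121 B=5605888/2474953 D=5605888/2474953 F=1024/335 G=3866624/2044255] → run A
t=18: vr[A=6144/3121 B=5605888/2474953 D=5605888/2474953 F=1024/335 G=3866624/2044255] → run G
t=19: vr[A=6144/3121 B=5605888/2474953 D=5605888/2474953 F=1024/335 G=7062528/2044255] → run A
t=20: vr[A=7168/3121 B=5605888/2474953 D=5605888/2474953 F=1024/335 G=7062528/2044255] → run B
t=21: vr[A=7168/3121 B=7203840/2474953 D=5605888/2474953 F=1024/335 G=7062528/2044255] → run D
t=22: vr[A=7168/3121 B=7203840/2474953 D=7203840/2474953 F=1024/335 G=7062528/2044255] → run A
t=23: vr[B=7203840/2474953 D=7203840/2474953 F=1024/335 G=7062528/2044255] → run B
t=24: vr[B=8801792/2474953 D=7203840/2474953 F=1024/335 G=7062528/2044255] → run D
t=25: vr[B=8801792/2474953 F=1024/335 G=7062528/2044255] → run F
t=26: vr[B=8801792/2474953 F=2048/335 G=7062528/2044255] → run G
t=27: vr[B=8801792/2474953 F=2048/335 G=10258432/2044255] → run B
t=28: vr[F=2048/335 G=10258432/2044255] → run G
t=29: vr[F=2048/335] → run F
t=30: vr[F=3072/335] → run F
t=31: vr[F=4096/335] → run F
t=32: vr[F=1024/67] → run F
t=33: vr[F=6144/335] → run F
t=34: (idle)
t=35: (idle)
t=36: (idle)
t=37: (idle)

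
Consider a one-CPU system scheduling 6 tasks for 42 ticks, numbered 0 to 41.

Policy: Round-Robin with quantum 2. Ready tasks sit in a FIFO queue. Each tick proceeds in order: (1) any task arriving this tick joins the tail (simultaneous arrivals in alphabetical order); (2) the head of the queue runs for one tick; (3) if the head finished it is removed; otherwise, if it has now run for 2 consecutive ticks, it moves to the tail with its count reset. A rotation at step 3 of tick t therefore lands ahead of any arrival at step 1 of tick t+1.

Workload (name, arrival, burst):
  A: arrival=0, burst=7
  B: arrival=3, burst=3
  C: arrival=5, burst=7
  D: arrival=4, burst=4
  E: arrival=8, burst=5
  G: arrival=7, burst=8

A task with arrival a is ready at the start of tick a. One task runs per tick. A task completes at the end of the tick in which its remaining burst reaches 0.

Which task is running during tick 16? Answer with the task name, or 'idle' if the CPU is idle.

t=0: queue=[A] q_used=0 → run A
t=1: queue=[A] q_used=1 → run A
t=2: queue=[A] q_used=0 → run A
t=3: queue=[A,B] q_used=1 → run A
t=4: queue=[B,A,D] q_used=0 → run B
t=5: queue=[B,A,D,C] q_used=1 → run B
t=6: queue=[A,D,C,B] q_used=0 → run A
t=7: queue=[A,D,C,B,G] q_used=1 → run A
t=8: queue=[D,C,B,G,A,E] q_used=0 → run D
t=9: queue=[D,C,B,G,A,E] q_used=1 → run D
t=10: queue=[C,B,G,A,E,D] q_used=0 → run C
t=11: queue=[C,B,G,A,E,D] q_used=1 → run C
t=12: queue=[B,G,A,E,D,C] q_used=0 → run B
t=13: queue=[G,A,E,D,C] q_used=0 → run G
t=14: queue=[G,A,E,D,C] q_used=1 → run G
t=15: queue=[A,E,D,C,G] q_used=0 → run A
t=16: queue=[E,D,C,G] q_used=0 → run E
t=17: queue=[E,D,C,G] q_used=1 → run E
t=18: queue=[D,C,G,E] q_used=0 → run D
t=19: queue=[D,C,G,E] q_used=1 → run D
t=20: queue=[C,G,E] q_used=0 → run C
t=21: queue=[C,G,E] q_used=1 → run C
t=22: queue=[G,E,C] q_used=0 → run G
t=23: queue=[G,E,C] q_used=1 → run G
t=24: queue=[E,C,G] q_used=0 → run E
t=25: queue=[E,C,G] q_used=1 → run E
t=26: queue=[C,G,E] q_used=0 → run C
t=27: queue=[C,G,E] q_used=1 → run C
t=28: queue=[G,E,C] q_used=0 → run G
t=29: queue=[G,E,C] q_used=1 → run G
t=30: queue=[E,C,G] q_used=0 → run E
t=31: queue=[C,G] q_used=0 → run C
t=32: queue=[G] q_used=0 → run G
t=33: queue=[G] q_used=1 → run G
t=34: (idle)
t=35: (idle)
t=36: (idle)
t=37: (idle)
t=38: (idle)
t=39: (idle)
t=40: (idle)
t=41: (idle)

running at tick 16 = E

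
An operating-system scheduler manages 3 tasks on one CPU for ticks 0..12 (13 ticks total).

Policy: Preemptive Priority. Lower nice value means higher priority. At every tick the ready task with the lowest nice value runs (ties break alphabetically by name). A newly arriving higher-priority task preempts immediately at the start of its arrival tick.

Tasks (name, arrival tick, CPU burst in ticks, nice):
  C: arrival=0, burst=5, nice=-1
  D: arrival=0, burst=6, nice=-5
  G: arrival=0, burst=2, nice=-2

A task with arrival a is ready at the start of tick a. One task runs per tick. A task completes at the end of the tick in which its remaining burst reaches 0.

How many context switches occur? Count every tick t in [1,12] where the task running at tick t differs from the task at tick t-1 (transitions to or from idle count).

context switches = 2

t=0: ready={C,D,G} → run D
t=1: ready={C,D,G} → run D
t=2: ready={C,D,G} → run D
t=3: ready={C,D,G} → run D
t=4: ready={C,D,G} → run D
t=5: ready={C,D,G} → run D
t=6: ready={C,G} → run G
t=7: ready={C,G} → run G
t=8: ready={C} → run C
t=9: ready={C} → run C
t=10: ready={C} → run C
t=11: ready={C} → run C
t=12: ready={C} → run C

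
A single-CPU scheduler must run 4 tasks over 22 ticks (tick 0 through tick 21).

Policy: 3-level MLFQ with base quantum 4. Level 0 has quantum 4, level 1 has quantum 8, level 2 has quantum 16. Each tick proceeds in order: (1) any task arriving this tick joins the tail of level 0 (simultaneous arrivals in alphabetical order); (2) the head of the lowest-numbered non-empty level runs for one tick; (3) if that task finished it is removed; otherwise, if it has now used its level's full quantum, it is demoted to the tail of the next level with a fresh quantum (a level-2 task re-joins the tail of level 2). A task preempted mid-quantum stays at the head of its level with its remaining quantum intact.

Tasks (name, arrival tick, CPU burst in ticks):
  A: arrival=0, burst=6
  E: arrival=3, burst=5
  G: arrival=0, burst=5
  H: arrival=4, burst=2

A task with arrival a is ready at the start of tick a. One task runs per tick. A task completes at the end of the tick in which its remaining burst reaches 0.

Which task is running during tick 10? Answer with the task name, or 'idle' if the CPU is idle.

t=0: L0/L1/L2 = AG/-/- → run A
t=1: L0/L1/L2 = AG/-/- → run A
t=2: L0/L1/L2 = AG/-/- → run A
t=3: L0/L1/L2 = AGE/-/- → run A
t=4: L0/L1/L2 = GEH/A/- → run G
t=5: L0/L1/L2 = GEH/A/- → run G
t=6: L0/L1/L2 = GEH/A/- → run G
t=7: L0/L1/L2 = GEH/A/- → run G
t=8: L0/L1/L2 = EH/AG/- → run E
t=9: L0/L1/L2 = EH/AG/- → run E
t=10: L0/L1/L2 = EH/AG/- → run E
t=11: L0/L1/L2 = EH/AG/- → run E
t=12: L0/L1/L2 = H/AGE/- → run H
t=13: L0/L1/L2 = H/AGE/- → run H
t=14: L0/L1/L2 = -/AGE/- → run A
t=15: L0/L1/L2 = -/AGE/- → run A
t=16: L0/L1/L2 = -/GE/- → run G
t=17: L0/L1/L2 = -/E/- → run E
t=18: (idle)
t=19: (idle)
t=20: (idle)
t=21: (idle)

running at tick 10 = E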